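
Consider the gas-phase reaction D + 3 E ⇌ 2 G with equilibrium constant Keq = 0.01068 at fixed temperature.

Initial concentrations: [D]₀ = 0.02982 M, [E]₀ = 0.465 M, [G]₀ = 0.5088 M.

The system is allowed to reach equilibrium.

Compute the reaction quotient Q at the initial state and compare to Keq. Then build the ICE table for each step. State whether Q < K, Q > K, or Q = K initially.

Q₀ = 86.34; Q > K (proceeds reverse)

Q₀ = 86.34 vs Keq = 0.01068 ⇒ Q>K, reverse
Step 1:
                  D         E         G
  Initial   0.02982     0.465    0.5088
  Change      0.223    0.6691    -0.446
  Equil      0.2528     1.134   0.06276
  solve Keq expr → x = -0.223; check Q = 0.01068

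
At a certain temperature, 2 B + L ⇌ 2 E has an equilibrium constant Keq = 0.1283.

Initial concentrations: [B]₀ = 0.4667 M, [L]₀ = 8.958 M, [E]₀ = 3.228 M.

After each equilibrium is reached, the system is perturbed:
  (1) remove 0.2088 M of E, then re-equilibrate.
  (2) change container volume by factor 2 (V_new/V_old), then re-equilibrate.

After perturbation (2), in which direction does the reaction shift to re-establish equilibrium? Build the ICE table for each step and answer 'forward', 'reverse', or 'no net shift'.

Q₀ = 5.34 vs Keq = 0.1283 ⇒ Q>K, reverse
Step 1:
                  B         L         E
  init       0.4667     8.958     3.228
  Δ           1.284    0.6422    -1.284
  eq          1.751       9.6     1.944
  solve Keq expr → x = -0.6422; check Q = 0.1283
Then remove 0.2088 M of E.
Step 2:
                  B         L         E
  init        1.751       9.6     1.735
  Δ        -0.09677  -0.04838   0.09677
  eq          1.654     9.552     1.831
  solve Keq expr → x = 0.04838; check Q = 0.1283
Then change container volume by factor 2 (V_new/V_old).
Step 3:
                  B         L         E
  init       0.8272     4.776    0.9157
  Δ          0.1472   0.07358   -0.1472
  eq         0.9744      4.85    0.7686
  solve Keq expr → x = -0.07358; check Q = 0.1283

Direction: reverse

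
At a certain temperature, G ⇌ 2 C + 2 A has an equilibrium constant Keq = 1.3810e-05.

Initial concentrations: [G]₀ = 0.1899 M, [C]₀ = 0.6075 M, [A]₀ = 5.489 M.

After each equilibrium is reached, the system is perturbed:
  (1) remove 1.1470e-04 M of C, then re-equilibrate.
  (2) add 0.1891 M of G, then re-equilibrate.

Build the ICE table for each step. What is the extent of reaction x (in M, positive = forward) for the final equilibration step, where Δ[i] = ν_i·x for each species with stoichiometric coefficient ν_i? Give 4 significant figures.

Q₀ = 58.55 vs Keq = 1.3810e-05 ⇒ Q>K, reverse
Step 1:
                    G           C           A
  I            0.1899      0.6075       5.489
  C            0.3035      -0.607      -0.607
  E            0.4934  5.3467e-04       4.882
  solve Keq expr → x = -0.3035; check Q = 1.3810e-05
Then remove 1.1470e-04 M of C.
Step 2:
                    G           C           A
  I            0.4934  4.1997e-04       4.882
  C       -5.7328e-05  1.1466e-04  1.1466e-04
  E            0.4933  5.3463e-04       4.882
  solve Keq expr → x = 5.7328e-05; check Q = 1.3810e-05
Then add 0.1891 M of G.
Step 3:
                    G           C           A
  I            0.6824  5.3463e-04       4.882
  C       -4.7069e-05  9.4138e-05  9.4138e-05
  E            0.6824  6.2877e-04       4.882
  solve Keq expr → x = 4.7069e-05; check Q = 1.3810e-05

x = 4.7069e-05 M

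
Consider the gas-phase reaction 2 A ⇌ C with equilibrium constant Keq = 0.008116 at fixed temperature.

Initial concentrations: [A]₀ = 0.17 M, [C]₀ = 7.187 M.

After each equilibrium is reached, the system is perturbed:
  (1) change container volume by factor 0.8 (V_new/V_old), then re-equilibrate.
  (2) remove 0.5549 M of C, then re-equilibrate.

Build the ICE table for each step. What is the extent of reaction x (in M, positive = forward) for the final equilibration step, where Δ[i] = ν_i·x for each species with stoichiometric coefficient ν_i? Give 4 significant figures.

Q₀ = 248.7 vs Keq = 0.008116 ⇒ Q>K, reverse
Step 1:
                   A          C
  init          0.17      7.187
  Δ            11.98     -5.989
  eq           12.15      1.198
  solve Keq expr → x = -5.989; check Q = 0.008116
Then change container volume by factor 0.8 (V_new/V_old).
Step 2:
                   A          C
  init         15.19      1.497
  Δ          -0.5042     0.2521
  eq           14.68      1.749
  solve Keq expr → x = 0.2521; check Q = 0.008116
Then remove 0.5549 M of C.
Step 3:
                   A          C
  init         14.68      1.194
  Δ          -0.7579     0.3789
  eq           13.92      1.573
  solve Keq expr → x = 0.3789; check Q = 0.008116

x = 0.3789 M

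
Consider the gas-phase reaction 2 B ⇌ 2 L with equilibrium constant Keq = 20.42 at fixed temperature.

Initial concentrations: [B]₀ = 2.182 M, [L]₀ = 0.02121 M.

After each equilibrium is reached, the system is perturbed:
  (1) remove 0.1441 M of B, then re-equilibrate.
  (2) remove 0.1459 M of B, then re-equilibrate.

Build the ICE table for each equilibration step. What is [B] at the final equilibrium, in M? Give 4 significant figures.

[B]_eq = 0.3467 M

Q₀ = 9.4487e-05 vs Keq = 20.42 ⇒ Q<K, forward
Step 1:
                   B          L
  I            2.182    0.02121
  C           -1.783      1.783
  E           0.3992      1.804
  solve Keq expr → x = 0.8914; check Q = 20.42
Then remove 0.1441 M of B.
Step 2:
                   B          L
  I           0.2551      1.804
  C            0.118     -0.118
  E           0.3731      1.686
  solve Keq expr → x = -0.05899; check Q = 20.42
Then remove 0.1459 M of B.
Step 3:
                   B          L
  I           0.2272      1.686
  C           0.1195    -0.1195
  E           0.3467      1.567
  solve Keq expr → x = -0.05973; check Q = 20.42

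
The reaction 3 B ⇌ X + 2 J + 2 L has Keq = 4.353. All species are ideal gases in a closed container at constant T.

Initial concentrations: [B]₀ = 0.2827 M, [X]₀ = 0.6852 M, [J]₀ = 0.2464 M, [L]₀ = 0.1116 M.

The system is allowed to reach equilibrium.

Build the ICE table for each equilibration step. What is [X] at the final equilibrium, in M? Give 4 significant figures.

[X]_eq = 0.7441 M

Q₀ = 0.02293 vs Keq = 4.353 ⇒ Q<K, forward
Step 1:
                   B          X          J          L
  Initial     0.2827     0.6852     0.2464     0.1116
  Change     -0.1767    0.05888     0.1178     0.1178
  Equil        0.106     0.7441     0.3642     0.2294
  solve Keq expr → x = 0.05888; check Q = 4.353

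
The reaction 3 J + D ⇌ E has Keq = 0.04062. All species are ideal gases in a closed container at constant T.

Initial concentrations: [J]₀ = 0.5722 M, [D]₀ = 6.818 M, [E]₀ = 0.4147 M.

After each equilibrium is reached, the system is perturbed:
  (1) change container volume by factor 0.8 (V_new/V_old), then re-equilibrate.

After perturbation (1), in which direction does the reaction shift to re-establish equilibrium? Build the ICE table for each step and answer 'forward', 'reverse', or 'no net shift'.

Q₀ = 0.3247 vs Keq = 0.04062 ⇒ Q>K, reverse
Step 1:
                   J          D          E
  I           0.5722      6.818     0.4147
  C           0.4188     0.1396    -0.1396
  E            0.991      6.958     0.2751
  solve Keq expr → x = -0.1396; check Q = 0.04062
Then change container volume by factor 0.8 (V_new/V_old).
Step 2:
                   J          D          E
  I            1.239      8.697     0.3439
  C          -0.1883   -0.06276    0.06276
  E            1.051      8.634     0.4066
  solve Keq expr → x = 0.06276; check Q = 0.04062

Direction: forward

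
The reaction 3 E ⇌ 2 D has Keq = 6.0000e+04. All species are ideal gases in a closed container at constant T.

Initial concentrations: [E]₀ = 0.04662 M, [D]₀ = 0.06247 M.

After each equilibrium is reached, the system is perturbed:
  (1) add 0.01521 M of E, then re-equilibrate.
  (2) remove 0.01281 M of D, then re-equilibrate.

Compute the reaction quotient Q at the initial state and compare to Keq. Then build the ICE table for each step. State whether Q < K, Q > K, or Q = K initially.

Q₀ = 38.51; Q < K (proceeds forward)

Q₀ = 38.51 vs Keq = 6.0000e+04 ⇒ Q<K, forward
Step 1:
                  E         D
  Initial   0.04662   0.06247
  Change   -0.04149   0.02766
  Equil    0.005135   0.09013
  solve Keq expr → x = 0.01383; check Q = 6.0000e+04
Then add 0.01521 M of E.
Step 2:
                  E         D
  Initial   0.02034   0.09013
  Change   -0.01484  0.009894
  Equil    0.005504       0.1
  solve Keq expr → x = 0.004947; check Q = 6.0000e+04
Then remove 0.01281 M of D.
Step 3:
                  E         D
  Initial  0.005504   0.08721
  Change  -4.6860e-04 3.1240e-04
  Equil    0.005035   0.08752
  solve Keq expr → x = 1.5620e-04; check Q = 6.0000e+04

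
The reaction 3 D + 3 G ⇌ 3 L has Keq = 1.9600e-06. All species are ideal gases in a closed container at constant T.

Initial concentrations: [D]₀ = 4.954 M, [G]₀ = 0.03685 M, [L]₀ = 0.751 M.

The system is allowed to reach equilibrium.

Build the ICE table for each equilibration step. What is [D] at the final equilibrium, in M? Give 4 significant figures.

[D]_eq = 5.653 M

Q₀ = 69.62 vs Keq = 1.9600e-06 ⇒ Q>K, reverse
Step 1:
                  D         G         L
  init        4.954   0.03685     0.751
  Δ          0.6989    0.6989   -0.6989
  eq          5.653    0.7358   0.05205
  solve Keq expr → x = -0.233; check Q = 1.9600e-06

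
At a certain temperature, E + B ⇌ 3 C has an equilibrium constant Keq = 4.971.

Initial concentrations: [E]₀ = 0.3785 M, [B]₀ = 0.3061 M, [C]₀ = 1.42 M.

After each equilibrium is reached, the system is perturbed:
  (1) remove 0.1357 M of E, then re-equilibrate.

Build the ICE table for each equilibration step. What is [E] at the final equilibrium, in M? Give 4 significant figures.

[E]_eq = 0.3945 M

Q₀ = 24.71 vs Keq = 4.971 ⇒ Q>K, reverse
Step 1:
                   E          B          C
  init        0.3785     0.3061       1.42
  Δ           0.1293     0.1293     -0.388
  eq          0.5078     0.4354      1.032
  solve Keq expr → x = -0.1293; check Q = 4.971
Then remove 0.1357 M of E.
Step 2:
                   E          B          C
  init        0.3721     0.4354      1.032
  Δ          0.02242    0.02242   -0.06726
  eq          0.3945     0.4578     0.9648
  solve Keq expr → x = -0.02242; check Q = 4.971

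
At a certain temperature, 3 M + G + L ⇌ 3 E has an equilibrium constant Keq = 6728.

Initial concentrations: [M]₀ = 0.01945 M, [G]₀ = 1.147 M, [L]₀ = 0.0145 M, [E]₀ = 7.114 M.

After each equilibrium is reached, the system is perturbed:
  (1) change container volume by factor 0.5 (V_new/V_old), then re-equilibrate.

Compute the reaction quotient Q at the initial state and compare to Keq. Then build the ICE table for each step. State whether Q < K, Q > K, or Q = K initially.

Q₀ = 2.9421e+09 vs Keq = 6728 ⇒ Q>K, reverse
Step 1:
                    M           G           L           E
  Initial     0.01945       1.147      0.0145       7.114
  Change       0.5313      0.1771      0.1771     -0.5313
  Equil        0.5508       1.324      0.1916       6.583
  solve Keq expr → x = -0.1771; check Q = 6728
Then change container volume by factor 0.5 (V_new/V_old).
Step 2:
                    M           G           L           E
  Initial       1.102       2.648      0.3832       13.17
  Change      -0.3046     -0.1015     -0.1015      0.3046
  Equil         0.797       2.547      0.2817       13.47
  solve Keq expr → x = 0.1015; check Q = 6728

Q₀ = 2.9421e+09; Q > K (proceeds reverse)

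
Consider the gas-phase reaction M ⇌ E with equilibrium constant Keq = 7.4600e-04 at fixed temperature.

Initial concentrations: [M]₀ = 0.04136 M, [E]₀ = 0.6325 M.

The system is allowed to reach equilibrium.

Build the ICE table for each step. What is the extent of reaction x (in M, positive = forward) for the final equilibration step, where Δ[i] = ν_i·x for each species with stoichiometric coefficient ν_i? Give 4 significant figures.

Q₀ = 15.29 vs Keq = 7.4600e-04 ⇒ Q>K, reverse
Step 1:
                   M          E
  init       0.04136     0.6325
  Δ            0.632     -0.632
  eq          0.6734 5.0232e-04
  solve Keq expr → x = -0.632; check Q = 7.4600e-04

x = -0.632 M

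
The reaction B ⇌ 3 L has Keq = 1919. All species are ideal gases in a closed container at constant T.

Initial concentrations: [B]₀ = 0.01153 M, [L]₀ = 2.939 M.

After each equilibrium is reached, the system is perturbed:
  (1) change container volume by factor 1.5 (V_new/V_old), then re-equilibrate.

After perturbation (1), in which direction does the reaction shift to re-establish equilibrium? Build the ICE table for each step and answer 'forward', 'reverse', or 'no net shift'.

Q₀ = 2202 vs Keq = 1919 ⇒ Q>K, reverse
Step 1:
                    B           L
  Initial     0.01153       2.939
  Change     0.001633   -0.004899
  Equil       0.01316       2.934
  solve Keq expr → x = -0.001633; check Q = 1919
Then change container volume by factor 1.5 (V_new/V_old).
Step 2:
                    B           L
  Initial    0.008775       1.956
  Change    -0.004789     0.01437
  Equil      0.003987        1.97
  solve Keq expr → x = 0.004789; check Q = 1919

Direction: forward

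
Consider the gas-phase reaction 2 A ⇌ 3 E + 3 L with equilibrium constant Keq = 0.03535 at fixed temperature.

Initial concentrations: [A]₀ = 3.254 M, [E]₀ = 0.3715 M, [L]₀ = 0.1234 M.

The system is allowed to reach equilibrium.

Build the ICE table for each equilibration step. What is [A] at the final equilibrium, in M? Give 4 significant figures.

Q₀ = 9.0989e-06 vs Keq = 0.03535 ⇒ Q<K, forward
Step 1:
                  A         E         L
  init        3.254    0.3715    0.1234
  Δ          -0.384    0.5761    0.5761
  eq           2.87    0.9476    0.6995
  solve Keq expr → x = 0.192; check Q = 0.03535

[A]_eq = 2.87 M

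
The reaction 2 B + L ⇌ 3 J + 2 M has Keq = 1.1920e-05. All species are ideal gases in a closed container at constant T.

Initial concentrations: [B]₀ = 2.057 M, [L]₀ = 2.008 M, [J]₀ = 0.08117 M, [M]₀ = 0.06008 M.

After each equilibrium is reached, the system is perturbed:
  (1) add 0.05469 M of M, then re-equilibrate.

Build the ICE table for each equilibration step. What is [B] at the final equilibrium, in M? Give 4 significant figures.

Q₀ = 2.2720e-07 vs Keq = 1.1920e-05 ⇒ Q<K, forward
Step 1:
                  B         L         J         M
  init        2.057     2.008   0.08117   0.06008
  Δ        -0.06609  -0.03305   0.09914   0.06609
  eq          1.991     1.975    0.1803    0.1262
  solve Keq expr → x = 0.03305; check Q = 1.1920e-05
Then add 0.05469 M of M.
Step 2:
                  B         L         J         M
  init        1.991     1.975    0.1803    0.1809
  Δ         0.01803  0.009015  -0.02705  -0.01803
  eq          2.009     1.984    0.1533    0.1628
  solve Keq expr → x = -0.009015; check Q = 1.1920e-05

[B]_eq = 2.009 M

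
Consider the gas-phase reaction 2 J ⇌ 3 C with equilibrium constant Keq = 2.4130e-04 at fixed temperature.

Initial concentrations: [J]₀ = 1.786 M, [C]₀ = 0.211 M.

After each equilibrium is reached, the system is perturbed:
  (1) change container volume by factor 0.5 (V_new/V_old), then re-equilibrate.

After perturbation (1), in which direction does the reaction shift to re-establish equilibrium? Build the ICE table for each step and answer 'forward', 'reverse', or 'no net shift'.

Direction: reverse

Q₀ = 0.002945 vs Keq = 2.4130e-04 ⇒ Q>K, reverse
Step 1:
                    J           C
  init          1.786       0.211
  Δ           0.07781     -0.1167
  eq            1.864     0.09429
  solve Keq expr → x = -0.0389; check Q = 2.4130e-04
Then change container volume by factor 0.5 (V_new/V_old).
Step 2:
                    J           C
  init          3.728      0.1886
  Δ           0.02548    -0.03822
  eq            3.753      0.1504
  solve Keq expr → x = -0.01274; check Q = 2.4130e-04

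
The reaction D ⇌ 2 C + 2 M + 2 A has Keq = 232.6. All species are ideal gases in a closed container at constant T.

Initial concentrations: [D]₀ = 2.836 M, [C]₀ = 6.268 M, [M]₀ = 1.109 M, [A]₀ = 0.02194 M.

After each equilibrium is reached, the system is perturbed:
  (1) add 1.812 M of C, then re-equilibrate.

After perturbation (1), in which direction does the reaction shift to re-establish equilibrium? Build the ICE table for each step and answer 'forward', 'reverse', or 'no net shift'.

Q₀ = 0.008201 vs Keq = 232.6 ⇒ Q<K, forward
Step 1:
                  D         C         M         A
  I           2.836     6.268     1.109   0.02194
  C         -0.6268     1.254     1.254     1.254
  E           2.209     7.522     2.363     1.276
  solve Keq expr → x = 0.6268; check Q = 232.6
Then add 1.812 M of C.
Step 2:
                  D         C         M         A
  I           2.209     9.334     2.363     1.276
  C         0.07251    -0.145    -0.145    -0.145
  E           2.282     9.189     2.218     1.131
  solve Keq expr → x = -0.07251; check Q = 232.6

Direction: reverse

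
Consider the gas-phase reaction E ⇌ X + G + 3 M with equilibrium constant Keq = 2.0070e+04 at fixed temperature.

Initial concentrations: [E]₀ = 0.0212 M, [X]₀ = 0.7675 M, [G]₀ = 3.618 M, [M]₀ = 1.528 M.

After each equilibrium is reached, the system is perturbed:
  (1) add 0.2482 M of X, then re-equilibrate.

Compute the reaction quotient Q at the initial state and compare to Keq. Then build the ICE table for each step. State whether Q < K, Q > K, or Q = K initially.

Q₀ = 467.3 vs Keq = 2.0070e+04 ⇒ Q<K, forward
Step 1:
                    E           X           G           M
  I            0.0212      0.7675       3.618       1.528
  C          -0.02063     0.02063     0.02063     0.06188
  E        5.7422e-04      0.7881       3.639        1.59
  solve Keq expr → x = 0.02063; check Q = 2.0070e+04
Then add 0.2482 M of X.
Step 2:
                    E           X           G           M
  I        5.7422e-04       1.036       3.639        1.59
  C        1.7990e-04 -1.7990e-04 -1.7990e-04 -5.3969e-04
  E        7.5412e-04       1.036       3.638       1.589
  solve Keq expr → x = -1.7990e-04; check Q = 2.0070e+04

Q₀ = 467.3; Q < K (proceeds forward)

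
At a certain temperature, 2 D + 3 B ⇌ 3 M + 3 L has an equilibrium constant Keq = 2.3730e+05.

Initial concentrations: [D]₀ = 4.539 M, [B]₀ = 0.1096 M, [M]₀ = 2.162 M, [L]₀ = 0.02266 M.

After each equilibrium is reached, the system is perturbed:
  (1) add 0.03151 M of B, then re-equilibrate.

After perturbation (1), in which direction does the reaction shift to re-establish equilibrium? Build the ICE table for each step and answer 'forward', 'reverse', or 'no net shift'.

Q₀ = 0.004335 vs Keq = 2.3730e+05 ⇒ Q<K, forward
Step 1:
                  D         B         M         L
  I           4.539    0.1096     2.162   0.02266
  C        -0.07189   -0.1078    0.1078    0.1078
  E           4.467  0.001764      2.27    0.1305
  solve Keq expr → x = 0.03595; check Q = 2.3730e+05
Then add 0.03151 M of B.
Step 2:
                  D         B         M         L
  I           4.467   0.03327      2.27    0.1305
  C         -0.0207  -0.03105   0.03105   0.03105
  E           4.446   0.00222     2.301    0.1615
  solve Keq expr → x = 0.01035; check Q = 2.3730e+05

Direction: forward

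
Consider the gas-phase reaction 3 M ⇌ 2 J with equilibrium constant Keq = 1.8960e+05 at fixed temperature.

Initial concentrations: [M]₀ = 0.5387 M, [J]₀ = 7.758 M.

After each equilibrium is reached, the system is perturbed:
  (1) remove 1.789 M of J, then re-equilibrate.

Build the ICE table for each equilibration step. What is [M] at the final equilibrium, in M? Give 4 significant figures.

[M]_eq = 0.0593 M

Q₀ = 385 vs Keq = 1.8960e+05 ⇒ Q<K, forward
Step 1:
                  M         J
  Initial    0.5387     7.758
  Change    -0.4687    0.3124
  Equil     0.07004      8.07
  solve Keq expr → x = 0.1562; check Q = 1.8960e+05
Then remove 1.789 M of J.
Step 2:
                  M         J
  Initial   0.07004     6.281
  Change   -0.01073  0.007154
  Equil      0.0593     6.289
  solve Keq expr → x = 0.003577; check Q = 1.8960e+05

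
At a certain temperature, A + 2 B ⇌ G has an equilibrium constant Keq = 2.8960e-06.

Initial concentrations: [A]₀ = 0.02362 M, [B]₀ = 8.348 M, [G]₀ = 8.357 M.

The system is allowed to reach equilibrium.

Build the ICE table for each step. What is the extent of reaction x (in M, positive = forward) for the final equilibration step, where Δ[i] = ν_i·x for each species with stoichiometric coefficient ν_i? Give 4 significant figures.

Q₀ = 5.077 vs Keq = 2.8960e-06 ⇒ Q>K, reverse
Step 1:
                  A         B         G
  Initial   0.02362     8.348     8.357
  Change      8.342     16.68    -8.342
  Equil       8.365     25.03   0.01518
  solve Keq expr → x = -8.342; check Q = 2.8960e-06

x = -8.342 M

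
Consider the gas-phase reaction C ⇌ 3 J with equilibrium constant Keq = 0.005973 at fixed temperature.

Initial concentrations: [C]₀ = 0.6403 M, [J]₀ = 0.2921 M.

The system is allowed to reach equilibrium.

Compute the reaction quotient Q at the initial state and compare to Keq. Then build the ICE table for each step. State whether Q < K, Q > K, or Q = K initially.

Q₀ = 0.03892; Q > K (proceeds reverse)

Q₀ = 0.03892 vs Keq = 0.005973 ⇒ Q>K, reverse
Step 1:
                    C           J
  Initial      0.6403      0.2921
  Change      0.04407     -0.1322
  Equil        0.6844      0.1599
  solve Keq expr → x = -0.04407; check Q = 0.005973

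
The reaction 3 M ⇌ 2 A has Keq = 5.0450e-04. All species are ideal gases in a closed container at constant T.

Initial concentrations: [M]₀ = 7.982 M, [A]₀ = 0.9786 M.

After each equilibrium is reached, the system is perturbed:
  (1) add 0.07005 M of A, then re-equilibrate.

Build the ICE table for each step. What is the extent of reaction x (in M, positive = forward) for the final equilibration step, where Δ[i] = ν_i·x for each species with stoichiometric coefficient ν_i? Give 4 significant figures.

x = -0.03049 M

Q₀ = 0.001883 vs Keq = 5.0450e-04 ⇒ Q>K, reverse
Step 1:
                  M         A
  init        7.982    0.9786
  Δ          0.6182   -0.4121
  eq            8.6    0.5665
  solve Keq expr → x = -0.2061; check Q = 5.0450e-04
Then add 0.07005 M of A.
Step 2:
                  M         A
  init          8.6    0.6365
  Δ         0.09148  -0.06099
  eq          8.692    0.5756
  solve Keq expr → x = -0.03049; check Q = 5.0450e-04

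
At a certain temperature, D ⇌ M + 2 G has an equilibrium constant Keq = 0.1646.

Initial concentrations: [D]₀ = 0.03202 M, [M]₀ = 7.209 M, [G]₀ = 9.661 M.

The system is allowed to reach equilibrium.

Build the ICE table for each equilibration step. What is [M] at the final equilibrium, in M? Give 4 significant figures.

Q₀ = 2.1013e+04 vs Keq = 0.1646 ⇒ Q>K, reverse
Step 1:
                   D          M          G
  init       0.03202      7.209      9.661
  Δ            4.563     -4.563     -9.126
  eq           4.595      2.646     0.5347
  solve Keq expr → x = -4.563; check Q = 0.1646

[M]_eq = 2.646 M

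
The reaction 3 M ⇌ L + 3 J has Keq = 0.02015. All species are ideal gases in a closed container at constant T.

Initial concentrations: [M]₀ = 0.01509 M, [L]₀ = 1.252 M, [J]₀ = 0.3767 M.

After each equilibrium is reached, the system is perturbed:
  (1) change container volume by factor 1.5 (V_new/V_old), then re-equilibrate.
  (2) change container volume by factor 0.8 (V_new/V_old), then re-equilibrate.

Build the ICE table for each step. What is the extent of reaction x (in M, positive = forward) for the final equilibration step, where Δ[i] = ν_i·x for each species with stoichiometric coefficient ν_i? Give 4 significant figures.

Q₀ = 1.9477e+04 vs Keq = 0.02015 ⇒ Q>K, reverse
Step 1:
                   M          L          J
  init       0.01509      1.252     0.3767
  Δ            0.296   -0.09866     -0.296
  eq          0.3111      1.153    0.08072
  solve Keq expr → x = -0.09866; check Q = 0.02015
Then change container volume by factor 1.5 (V_new/V_old).
Step 2:
                   M          L          J
  init        0.2074     0.7689    0.05381
  Δ        -0.005964   0.001988   0.005964
  eq          0.2014     0.7709    0.05978
  solve Keq expr → x = 0.001988; check Q = 0.02015
Then change container volume by factor 0.8 (V_new/V_old).
Step 3:
                   M          L          J
  init        0.2518     0.9636    0.07472
  Δ         0.004173  -0.001391  -0.004173
  eq          0.2559     0.9622    0.07055
  solve Keq expr → x = -0.001391; check Q = 0.02015

x = -0.001391 M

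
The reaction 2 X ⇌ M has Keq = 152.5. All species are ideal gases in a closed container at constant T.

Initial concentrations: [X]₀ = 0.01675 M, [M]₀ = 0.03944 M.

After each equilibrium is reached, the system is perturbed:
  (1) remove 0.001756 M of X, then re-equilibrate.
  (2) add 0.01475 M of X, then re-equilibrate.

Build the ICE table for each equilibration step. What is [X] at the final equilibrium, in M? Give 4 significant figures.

[X]_eq = 0.0173 M

Q₀ = 140.6 vs Keq = 152.5 ⇒ Q<K, forward
Step 1:
                   X          M
  Initial    0.01675    0.03944
  Change  -6.0653e-04 3.0327e-04
  Equil      0.01614    0.03974
  solve Keq expr → x = 3.0327e-04; check Q = 152.5
Then remove 0.001756 M of X.
Step 2:
                   X          M
  Initial    0.01439    0.03974
  Change    0.001593 -7.9669e-04
  Equil      0.01598    0.03895
  solve Keq expr → x = -7.9669e-04; check Q = 152.5
Then add 0.01475 M of X.
Step 3:
                   X          M
  Initial    0.03073    0.03895
  Change    -0.01343   0.006714
  Equil       0.0173    0.04566
  solve Keq expr → x = 0.006714; check Q = 152.5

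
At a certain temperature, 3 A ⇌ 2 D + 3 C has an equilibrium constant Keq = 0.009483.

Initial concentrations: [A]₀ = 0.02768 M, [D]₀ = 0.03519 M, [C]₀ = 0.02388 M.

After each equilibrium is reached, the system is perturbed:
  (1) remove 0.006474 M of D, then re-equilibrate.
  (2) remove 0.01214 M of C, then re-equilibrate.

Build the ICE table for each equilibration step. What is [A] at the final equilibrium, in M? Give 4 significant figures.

[A]_eq = 0.01373 M

Q₀ = 7.9514e-04 vs Keq = 0.009483 ⇒ Q<K, forward
Step 1:
                    A           D           C
  Initial     0.02768     0.03519     0.02388
  Change    -0.009087    0.006058    0.009087
  Equil       0.01859     0.04125     0.03297
  solve Keq expr → x = 0.003029; check Q = 0.009483
Then remove 0.006474 M of D.
Step 2:
                    A           D           C
  Initial     0.01859     0.03477     0.03297
  Change    -0.001162  7.7440e-04    0.001162
  Equil       0.01743     0.03555     0.03413
  solve Keq expr → x = 3.8720e-04; check Q = 0.009483
Then remove 0.01214 M of C.
Step 3:
                    A           D           C
  Initial     0.01743     0.03555     0.02199
  Change    -0.003706    0.002471    0.003706
  Equil       0.01373     0.03802     0.02569
  solve Keq expr → x = 0.001235; check Q = 0.009483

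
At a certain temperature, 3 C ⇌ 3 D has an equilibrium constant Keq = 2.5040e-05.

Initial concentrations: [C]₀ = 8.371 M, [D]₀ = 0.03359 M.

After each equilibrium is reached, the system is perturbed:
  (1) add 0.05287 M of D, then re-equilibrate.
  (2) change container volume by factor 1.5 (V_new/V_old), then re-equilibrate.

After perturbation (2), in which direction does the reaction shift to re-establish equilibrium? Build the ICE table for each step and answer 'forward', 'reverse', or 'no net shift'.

Direction: no net shift

Q₀ = 6.4610e-08 vs Keq = 2.5040e-05 ⇒ Q<K, forward
Step 1:
                    C           D
  I             8.371     0.03359
  C           -0.2053      0.2053
  E             8.166      0.2389
  solve Keq expr → x = 0.06843; check Q = 2.5040e-05
Then add 0.05287 M of D.
Step 2:
                    C           D
  I             8.166      0.2918
  C           0.05137    -0.05137
  E             8.217      0.2404
  solve Keq expr → x = -0.01712; check Q = 2.5040e-05
Then change container volume by factor 1.5 (V_new/V_old).
Step 3:
                    C           D
  I             5.478      0.1603
  C                 0           0
  E             5.478      0.1603
  solve Keq expr → x = 0; check Q = 2.5040e-05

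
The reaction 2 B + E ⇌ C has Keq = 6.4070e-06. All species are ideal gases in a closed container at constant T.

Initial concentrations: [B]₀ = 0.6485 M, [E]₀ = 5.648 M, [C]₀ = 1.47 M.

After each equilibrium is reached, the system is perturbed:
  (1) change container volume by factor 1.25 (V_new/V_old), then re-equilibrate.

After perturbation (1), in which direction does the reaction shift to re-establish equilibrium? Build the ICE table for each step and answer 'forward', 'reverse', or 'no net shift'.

Q₀ = 0.6189 vs Keq = 6.4070e-06 ⇒ Q>K, reverse
Step 1:
                  B         E         C
  Initial    0.6485     5.648      1.47
  Change      2.939     1.469    -1.469
  Equil       3.587     7.117 5.8684e-04
  solve Keq expr → x = -1.469; check Q = 6.4070e-06
Then change container volume by factor 1.25 (V_new/V_old).
Step 2:
                  B         E         C
  Initial      2.87     5.694 4.6947e-04
  Change  3.3786e-04 1.6893e-04 -1.6893e-04
  Equil        2.87     5.694 3.0054e-04
  solve Keq expr → x = -1.6893e-04; check Q = 6.4070e-06

Direction: reverse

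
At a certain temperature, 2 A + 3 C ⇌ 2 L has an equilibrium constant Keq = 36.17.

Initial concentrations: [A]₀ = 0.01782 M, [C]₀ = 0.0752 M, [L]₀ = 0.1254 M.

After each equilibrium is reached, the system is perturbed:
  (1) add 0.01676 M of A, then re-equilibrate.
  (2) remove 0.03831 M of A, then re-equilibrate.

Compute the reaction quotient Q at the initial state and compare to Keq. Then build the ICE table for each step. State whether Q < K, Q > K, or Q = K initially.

Q₀ = 1.1645e+05 vs Keq = 36.17 ⇒ Q>K, reverse
Step 1:
                   A          C          L
  Initial    0.01782     0.0752     0.1254
  Change     0.07744     0.1162   -0.07744
  Equil      0.09526     0.1914    0.04796
  solve Keq expr → x = -0.03872; check Q = 36.17
Then add 0.01676 M of A.
Step 2:
                   A          C          L
  Initial      0.112     0.1914    0.04796
  Change   -0.003946  -0.005919   0.003946
  Equil       0.1081     0.1854    0.05191
  solve Keq expr → x = 0.001973; check Q = 36.17
Then remove 0.03831 M of A.
Step 3:
                   A          C          L
  Initial    0.06976     0.1854    0.05191
  Change    0.009433    0.01415  -0.009433
  Equil       0.0792     0.1996    0.04247
  solve Keq expr → x = -0.004717; check Q = 36.17

Q₀ = 1.1645e+05; Q > K (proceeds reverse)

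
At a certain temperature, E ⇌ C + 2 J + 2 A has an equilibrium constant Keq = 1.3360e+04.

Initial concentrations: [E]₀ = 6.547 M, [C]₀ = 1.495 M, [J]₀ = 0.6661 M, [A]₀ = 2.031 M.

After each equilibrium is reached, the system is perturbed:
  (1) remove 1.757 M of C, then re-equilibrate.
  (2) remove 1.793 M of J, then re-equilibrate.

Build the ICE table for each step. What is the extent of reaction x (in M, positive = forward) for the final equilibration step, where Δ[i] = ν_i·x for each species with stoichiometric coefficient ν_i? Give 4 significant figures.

Q₀ = 0.4179 vs Keq = 1.3360e+04 ⇒ Q<K, forward
Step 1:
                  E         C         J         A
  Initial     6.547     1.495    0.6661     2.031
  Change     -3.862     3.862     7.723     7.723
  Equil       2.685     5.357      8.39     9.754
  solve Keq expr → x = 3.862; check Q = 1.3360e+04
Then remove 1.757 M of C.
Step 2:
                  E         C         J         A
  Initial     2.685       3.6      8.39     9.754
  Change    -0.2612    0.2612    0.5223    0.5223
  Equil       2.424     3.861     8.912     10.28
  solve Keq expr → x = 0.2612; check Q = 1.3360e+04
Then remove 1.793 M of J.
Step 3:
                  E         C         J         A
  Initial     2.424     3.861     7.119     10.28
  Change    -0.2793    0.2793    0.5587    0.5587
  Equil       2.145      4.14     7.678     10.84
  solve Keq expr → x = 0.2793; check Q = 1.3360e+04

x = 0.2793 M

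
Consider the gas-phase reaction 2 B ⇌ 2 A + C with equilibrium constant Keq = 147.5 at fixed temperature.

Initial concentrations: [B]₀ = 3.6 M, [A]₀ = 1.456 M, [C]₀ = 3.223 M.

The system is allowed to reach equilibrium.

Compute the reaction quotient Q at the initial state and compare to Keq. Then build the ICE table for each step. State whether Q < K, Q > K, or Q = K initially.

Q₀ = 0.5272; Q < K (proceeds forward)

Q₀ = 0.5272 vs Keq = 147.5 ⇒ Q<K, forward
Step 1:
                  B         A         C
  Initial       3.6     1.456     3.223
  Change     -2.838     2.838     1.419
  Equil      0.7618     4.294     4.642
  solve Keq expr → x = 1.419; check Q = 147.5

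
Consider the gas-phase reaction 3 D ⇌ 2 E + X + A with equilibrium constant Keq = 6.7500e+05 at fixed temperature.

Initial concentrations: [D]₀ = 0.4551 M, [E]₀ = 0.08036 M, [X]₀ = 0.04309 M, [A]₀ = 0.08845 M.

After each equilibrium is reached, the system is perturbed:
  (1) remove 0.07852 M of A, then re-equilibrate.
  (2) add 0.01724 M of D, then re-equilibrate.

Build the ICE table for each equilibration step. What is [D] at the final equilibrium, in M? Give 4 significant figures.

[D]_eq = 0.001971 M

Q₀ = 2.6112e-04 vs Keq = 6.7500e+05 ⇒ Q<K, forward
Step 1:
                   D          E          X          A
  I           0.4551    0.08036    0.04309    0.08845
  C          -0.4529      0.302      0.151      0.151
  E         0.002159     0.3823     0.1941     0.2394
  solve Keq expr → x = 0.151; check Q = 6.7498e+05
Then remove 0.07852 M of A.
Step 2:
                   D          E          X          A
  I         0.002159     0.3823     0.1941     0.1609
  C       -2.6665e-04 1.7777e-04 8.8885e-05 8.8885e-05
  E         0.001892     0.3825     0.1942      0.161
  solve Keq expr → x = 8.8885e-05; check Q = 6.7500e+05
Then add 0.01724 M of D.
Step 3:
                   D          E          X          A
  I          0.01913     0.3825     0.1942      0.161
  C         -0.01716    0.01144    0.00572    0.00572
  E         0.001971     0.3939     0.1999     0.1667
  solve Keq expr → x = 0.00572; check Q = 6.7500e+05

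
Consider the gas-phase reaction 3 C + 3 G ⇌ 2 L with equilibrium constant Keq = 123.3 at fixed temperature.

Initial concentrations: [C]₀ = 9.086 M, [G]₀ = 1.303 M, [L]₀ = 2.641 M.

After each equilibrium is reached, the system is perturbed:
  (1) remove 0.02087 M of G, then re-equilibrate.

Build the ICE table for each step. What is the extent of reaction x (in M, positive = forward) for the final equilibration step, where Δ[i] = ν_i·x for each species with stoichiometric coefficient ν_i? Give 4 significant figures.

x = -0.006854 M

Q₀ = 0.004203 vs Keq = 123.3 ⇒ Q<K, forward
Step 1:
                  C         G         L
  init        9.086     1.303     2.641
  Δ          -1.244    -1.244    0.8295
  eq          7.842   0.05873     3.471
  solve Keq expr → x = 0.4148; check Q = 123.3
Then remove 0.02087 M of G.
Step 2:
                  C         G         L
  init        7.842   0.03786     3.471
  Δ         0.02056   0.02056  -0.01371
  eq          7.862   0.05842     3.457
  solve Keq expr → x = -0.006854; check Q = 123.3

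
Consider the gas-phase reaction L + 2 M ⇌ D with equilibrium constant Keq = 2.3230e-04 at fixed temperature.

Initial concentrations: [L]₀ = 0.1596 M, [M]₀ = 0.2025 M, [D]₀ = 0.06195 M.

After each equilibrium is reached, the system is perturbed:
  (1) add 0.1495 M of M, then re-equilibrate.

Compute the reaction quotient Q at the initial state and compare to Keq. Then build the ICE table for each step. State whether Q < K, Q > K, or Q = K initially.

Q₀ = 9.466; Q > K (proceeds reverse)

Q₀ = 9.466 vs Keq = 2.3230e-04 ⇒ Q>K, reverse
Step 1:
                  L         M         D
  init       0.1596    0.2025   0.06195
  Δ         0.06194    0.1239  -0.06194
  eq         0.2215    0.3264 5.4825e-06
  solve Keq expr → x = -0.06194; check Q = 2.3230e-04
Then add 0.1495 M of M.
Step 2:
                  L         M         D
  init       0.2215    0.4759 5.4825e-06
  Δ       -6.1718e-06 -1.2344e-05 6.1718e-06
  eq         0.2215    0.4759 1.1654e-05
  solve Keq expr → x = 6.1718e-06; check Q = 2.3230e-04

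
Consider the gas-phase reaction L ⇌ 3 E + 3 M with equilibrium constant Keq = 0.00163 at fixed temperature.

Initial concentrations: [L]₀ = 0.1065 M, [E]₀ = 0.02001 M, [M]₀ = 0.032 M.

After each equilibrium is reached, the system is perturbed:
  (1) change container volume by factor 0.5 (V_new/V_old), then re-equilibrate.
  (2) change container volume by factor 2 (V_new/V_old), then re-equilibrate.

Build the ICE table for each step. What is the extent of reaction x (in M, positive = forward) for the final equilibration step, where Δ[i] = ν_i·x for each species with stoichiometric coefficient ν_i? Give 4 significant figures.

Q₀ = 2.4651e-09 vs Keq = 0.00163 ⇒ Q<K, forward
Step 1:
                    L           E           M
  I            0.1065     0.02001       0.032
  C          -0.05995      0.1798      0.1798
  E           0.04655      0.1999      0.2118
  solve Keq expr → x = 0.05995; check Q = 0.00163
Then change container volume by factor 0.5 (V_new/V_old).
Step 2:
                    L           E           M
  I           0.09311      0.3997      0.4237
  C           0.05405     -0.1621     -0.1621
  E            0.1472      0.2376      0.2615
  solve Keq expr → x = -0.05405; check Q = 0.00163
Then change container volume by factor 2 (V_new/V_old).
Step 3:
                    L           E           M
  I           0.07358      0.1188      0.1308
  C          -0.02702     0.08107     0.08107
  E           0.04655      0.1999      0.2118
  solve Keq expr → x = 0.02702; check Q = 0.00163

x = 0.02702 M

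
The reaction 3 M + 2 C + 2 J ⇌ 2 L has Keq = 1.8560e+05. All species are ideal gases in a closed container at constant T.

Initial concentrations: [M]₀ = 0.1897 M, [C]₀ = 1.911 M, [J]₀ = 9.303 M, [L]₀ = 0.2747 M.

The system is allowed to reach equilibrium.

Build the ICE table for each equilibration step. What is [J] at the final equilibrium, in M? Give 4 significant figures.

[J]_eq = 9.178 M

Q₀ = 0.03497 vs Keq = 1.8560e+05 ⇒ Q<K, forward
Step 1:
                    M           C           J           L
  Initial      0.1897       1.911       9.303      0.2747
  Change      -0.1882     -0.1255     -0.1255      0.1255
  Equil      0.001476       1.786       9.178      0.4002
  solve Keq expr → x = 0.06274; check Q = 1.8560e+05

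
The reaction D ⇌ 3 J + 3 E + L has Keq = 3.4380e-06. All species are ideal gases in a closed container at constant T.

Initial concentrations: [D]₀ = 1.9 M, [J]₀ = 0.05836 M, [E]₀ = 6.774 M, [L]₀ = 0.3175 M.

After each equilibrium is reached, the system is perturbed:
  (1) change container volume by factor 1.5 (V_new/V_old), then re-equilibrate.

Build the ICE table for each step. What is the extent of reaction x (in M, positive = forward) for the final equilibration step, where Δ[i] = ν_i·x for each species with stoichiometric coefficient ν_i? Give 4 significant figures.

x = 0.001152 M

Q₀ = 0.01032 vs Keq = 3.4380e-06 ⇒ Q>K, reverse
Step 1:
                   D          J          E          L
  init           1.9    0.05836      6.774     0.3175
  Δ          0.01806   -0.05419   -0.05419   -0.01806
  eq           1.918   0.004171       6.72     0.2994
  solve Keq expr → x = -0.01806; check Q = 3.4380e-06
Then change container volume by factor 1.5 (V_new/V_old).
Step 2:
                   D          J          E          L
  init         1.279   0.002781       4.48     0.1996
  Δ        -0.001152   0.003457   0.003457   0.001152
  eq           1.278   0.006238      4.483     0.2008
  solve Keq expr → x = 0.001152; check Q = 3.4380e-06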